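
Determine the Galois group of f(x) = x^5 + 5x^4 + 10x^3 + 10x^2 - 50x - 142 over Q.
The polynomial f is an irreducible quintic over Q, so G = Gal(f/Q) is a transitive subgroup of S_5: one of C_5 (5T1, order 5), D_5 (5T2, order 10), F_20 (5T3, order 20), A_5 (5T4, order 60) or S_5 (5T5, order 120). The discriminant of f is 58564000000 = 242000^2, a perfect square, so G is contained in A_5. The transitive groups of degree 5 contained in A_5 are: C_5 (5T1, order 5), D_5 (5T2, order 10), A_5 (5T4, order 60). By Dedekind's theorem, for a prime p not dividing disc(f) the degrees of the irreducible factors of f mod p form the cycle type of an element of G. Factoring f modulo the 3 such primes p <= 13 (skipping 2, 5, 11, which divide the discriminant), each new pattern first appears at: mod 3: f = (x^5 + 2x^4 + x^3 + x^2 + x + 2), pattern 5; mod 13: f = (x + 6)(x + 8)(x^3 + 4x^2 + 10x + 3), pattern 3+1+1. No other pattern occurs in this range, so the set of observed cycle types is {5, 3+1+1}. Among the candidates above, the only group containing elements of all these cycle types is A_5 (5T4) — each of C_5 (5T1), D_5 (5T2) lacks at least one of them. Hence G = A_5 (5T4), of order 60.

5T4: A_5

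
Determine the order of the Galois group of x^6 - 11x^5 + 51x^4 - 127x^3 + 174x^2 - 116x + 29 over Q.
36

The degree of the splitting field over Q equals the order of the Galois group, so first determine the group. The polynomial f is an irreducible sextic over Q, so G = Gal(f/Q) is one of the 16 transitive subgroups 6T1, ..., 6T16 of S_6. The discriminant of f is 525625 = 725^2, a perfect square, so G is contained in A_6. The transitive groups of degree 6 contained in A_6 are: A_4 (6T4, order 12), S_4 (6T7, order 24), (C_3 x C_3) : C_4 (6T10, order 36), PSL(2,5) (6T12, order 60), A_6 (6T15, order 360). By Dedekind's theorem, for a prime p not dividing disc(f) the degrees of the irreducible factors of f mod p form the cycle type of an element of G. Factoring f modulo the 19 such primes p <= 73 (skipping 5, 29, which divide the discriminant), each new pattern first appears at: mod 2: f = (x^2 + x + 1)(x^4 + x + 1), pattern 4+2; mod 11: f = (x^3 + 2x^2 + 7x + 2)(x^3 + 9x^2 + 4x + 9), pattern 3+3; mod 19: f = (x + 9)(x + 10)(x^2 + 1)(x^2 + 8x + 17), pattern 2+2+1+1; mod 61: f = (x + 26)(x + 33)(x + 40)(x^3 + 12x^2 + 37x + 12), pattern 3+1+1+1. No other pattern occurs in this range, so the set of observed cycle types is {4+2, 3+3, 2+2+1+1, 3+1+1+1}. The candidates containing elements of all these cycle types are (C_3 x C_3) : C_4 (6T10) of order 36, A_6 (6T15) of order 360; the others are excluded. The observed types are precisely the cycle types that occur in (C_3 x C_3) : C_4 (6T10) (apart from the identity). Each of the other remaining candidates has further cycle types, and by the Chebotarev density theorem the matching factorization patterns would occur for a proportion of primes equal to their share of the group: A_6 (6T15) additionally contains elements of type 5+1 (144 of its 360 elements, about 40% of primes). None of the 19 primes tested shows any such pattern (for each of these groups the chance of that is below 10^-4), which rules them out. Hence G = (C_3 x C_3) : C_4 (6T10), of order 36. The Galois group (C_3 x C_3) : C_4 (6T10) has order 36, so the splitting field has degree 36 over Q.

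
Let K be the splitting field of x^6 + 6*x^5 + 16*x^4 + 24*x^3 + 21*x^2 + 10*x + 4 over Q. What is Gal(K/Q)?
The polynomial f is an irreducible sextic over Q, so G = Gal(f/Q) is one of the 16 transitive subgroups 6T1, ..., 6T16 of S_6. The discriminant of f is -1722368, which is not a perfect square, so G is not contained in A_6. The transitive groups of degree 6 not contained in A_6 are: C_6 (6T1, order 6), S_3 (6T2, order 6), D_6 (6T3, order 12), C_3 x S_3 (6T5, order 18), A_4 x C_2 (6T6, order 24), S_4 (6T8, order 24), S_3 x S_3 (6T9, order 36), S_4 x C_2 (6T11, order 48), (S_3 x S_3) : C_2 (6T13, order 72), PGL(2,5) (6T14, order 120), S_6 (6T16, order 720). By Dedekind's theorem, for a prime p not dividing disc(f) the degrees of the irreducible factors of f mod p form the cycle type of an element of G. Factoring f modulo the 29 such primes p <= 127 (skipping 2, 29, which divide the discriminant), each new pattern first appears at: mod 3: f = (x^3 + x^2 + 2)(x^3 + 2x^2 + 2x + 2), pattern 3+3; mod 5: f = (x^6 + x^5 + x^4 + 4x^3 + x^2 + 4), pattern 6; mod 7: f = (x + 4)(x + 5)(x^4 + 4x^3 + 2x^2 + 3x + 3), pattern 4+1+1; mod 17: f = (x + 6)(x + 13)(x^2 + 14)(x^2 + 4x + 1), pattern 2+2+1+1; mod 23: f = (x^2 + 2x + 5)(x^2 + 12x + 2)(x^2 + 15x + 5), pattern 2+2+2; mod 67: f = (x^2 + 2x + 15)(x^4 + 4x^3 + 60x^2 + 45x + 36), pattern 4+2; mod 127: f = (x + 41)(x + 61)(x + 68)(x + 88)(x^2 + 2x + 122), pattern 2+1+1+1+1. No other pattern occurs in this range, so the set of observed cycle types is {3+3, 6, 4+1+1, 2+2+1+1, 2+2+2, 4+2, 2+1+1+1+1}. The candidates containing elements of all these cycle types are S_4 x C_2 (6T11) of order 48, S_6 (6T16) of order 720; the others are excluded. The observed types are precisely the cycle types that occur in S_4 x C_2 (6T11) (apart from the identity). Each of the other remaining candidates has further cycle types, and by the Chebotarev density theorem the matching factorization patterns would occur for a proportion of primes equal to their share of the group: S_6 (6T16) additionally contains elements of type 5+1, 3+2+1, 3+1+1+1 (304 of its 720 elements, about 42% of primes). None of the 29 primes tested shows any such pattern (for each of these groups the chance of that is below 10^-4), which rules them out. Hence G = S_4 x C_2 (6T11), of order 48.

S_4 x C_2 (order 48)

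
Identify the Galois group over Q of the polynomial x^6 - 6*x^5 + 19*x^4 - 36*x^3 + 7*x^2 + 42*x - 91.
The polynomial f is an irreducible sextic over Q, so G = Gal(f/Q) is one of the 16 transitive subgroups 6T1, ..., 6T16 of S_6. The discriminant of f is 164995463643136 = 12845056^2, a perfect square, so G is contained in A_6. The transitive groups of degree 6 contained in A_6 are: A_4 (6T4, order 12), S_4 (6T7, order 24), (C_3 x C_3) : C_4 (6T10, order 36), PSL(2,5) (6T12, order 60), A_6 (6T15, order 360). By Dedekind's theorem, for a prime p not dividing disc(f) the degrees of the irreducible factors of f mod p form the cycle type of an element of G. Factoring f modulo the 33 such primes p <= 149 (skipping 2, 7, which divide the discriminant), each new pattern first appears at: mod 3: f = (x^3 + 2x + 1)(x^3 + 2x + 2), pattern 3+3; mod 13: f = (x)(x + 11)(x^2 + 11x + 8)(x^2 + 11x + 12), pattern 2+2+1+1. No other pattern occurs in this range, so the set of observed cycle types is {3+3, 2+2+1+1}. The candidates containing elements of all these cycle types are A_4 (6T4) of order 12, S_4 (6T7) of order 24, (C_3 x C_3) : C_4 (6T10) of order 36, PSL(2,5) (6T12) of order 60, A_6 (6T15) of order 360; the others are excluded. The observed types are precisely the cycle types that occur in A_4 (6T4) (apart from the identity). Each of the other remaining candidates has further cycle types, and by the Chebotarev density theorem the matching factorization patterns would occur for a proportion of primes equal to their share of the group: S_4 (6T7) additionally contains elements of type 4+2 (6 of its 24 elements, about 25% of primes); (C_3 x C_3) : C_4 (6T10) additionally contains elements of type 4+2, 3+1+1+1 (22 of its 36 elements, about 61% of primes); PSL(2,5) (6T12) additionally contains elements of type 5+1 (24 of its 60 elements, about 40% of primes); A_6 (6T15) additionally contains elements of type 5+1, 4+2, 3+1+1+1 (274 of its 360 elements, about 76% of primes). None of the 33 primes tested shows any such pattern (for each of these groups the chance of that is below 10^-4), which rules them out. Hence G = A_4 (6T4), of order 12.

A_4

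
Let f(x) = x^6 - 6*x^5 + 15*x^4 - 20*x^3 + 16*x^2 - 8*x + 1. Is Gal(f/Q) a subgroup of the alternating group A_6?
The polynomial is irreducible of degree 6 over Q. Its discriminant is 61504 = 248^2, a perfect square. A Galois group lies in the alternating group exactly when the discriminant is a square in Q, so the Galois group (S_4) is contained in A_6.

Yes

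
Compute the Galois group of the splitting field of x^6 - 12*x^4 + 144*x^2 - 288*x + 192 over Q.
6T1: C_6

The polynomial f is an irreducible sextic over Q, so G = Gal(f/Q) is one of the 16 transitive subgroups 6T1, ..., 6T16 of S_6. The discriminant of f is -7629540176166912, which is not a perfect square, so G is not contained in A_6. The transitive groups of degree 6 not contained in A_6 are: C_6 (6T1, order 6), S_3 (6T2, order 6), D_6 (6T3, order 12), C_3 x S_3 (6T5, order 18), A_4 x C_2 (6T6, order 24), S_4 (6T8, order 24), S_3 x S_3 (6T9, order 36), S_4 x C_2 (6T11, order 48), (S_3 x S_3) : C_2 (6T13, order 72), PGL(2,5) (6T14, order 120), S_6 (6T16, order 720). By Dedekind's theorem, for a prime p not dividing disc(f) the degrees of the irreducible factors of f mod p form the cycle type of an element of G. Factoring f modulo the 37 such primes p <= 173 (skipping 2, 3, 19, which divide the discriminant), each new pattern first appears at: mod 5: f = (x^6 + 3x^4 + 4x^2 + 2x + 2), pattern 6; mod 7: f = (x^3 + 3x + 2)(x^3 + 6x + 5), pattern 3+3; mod 17: f = (x^2 + 2x + 7)(x^2 + 3x + 3)(x^2 + 12x + 14), pattern 2+2+2; mod 37: f = (x + 3)(x + 5)(x + 10)(x + 24)(x + 33)(x + 36), pattern 1+1+1+1+1+1. No other pattern occurs in this range, so the set of observed cycle types is {6, 3+3, 2+2+2, 1+1+1+1+1+1}. The candidates containing elements of all these cycle types are C_6 (6T1) of order 6, D_6 (6T3) of order 12, C_3 x S_3 (6T5) of order 18, A_4 x C_2 (6T6) of order 24, S_3 x S_3 (6T9) of order 36, S_4 x C_2 (6T11) of order 48, (S_3 x S_3) : C_2 (6T13) of order 72, PGL(2,5) (6T14) of order 120, S_6 (6T16) of order 720; the others are excluded. The observed types are precisely the cycle types that occur in C_6 (6T1). Each of the other remaining candidates has further cycle types, and by the Chebotarev density theorem the matching factorization patterns would occur for a proportion of primes equal to their share of the group: D_6 (6T3) additionally contains elements of type 2+2+1+1 (3 of its 12 elements, about 25% of primes); C_3 x S_3 (6T5) additionally contains elements of type 3+1+1+1 (4 of its 18 elements, about 22% of primes); A_4 x C_2 (6T6) additionally contains elements of type 2+2+1+1, 2+1+1+1+1 (6 of its 24 elements, about 25% of primes); S_3 x S_3 (6T9) additionally contains elements of type 3+1+1+1, 2+2+1+1 (13 of its 36 elements, about 36% of primes); S_4 x C_2 (6T11) additionally contains elements of type 4+2, 4+1+1, 2+2+1+1, 2+1+1+1+1 (24 of its 48 elements, about 50% of primes); (S_3 x S_3) : C_2 (6T13) additionally contains elements of type 4+2, 3+2+1, 3+1+1+1, 2+2+1+1, 2+1+1+1+1 (49 of its 72 elements, about 68% of primes); PGL(2,5) (6T14) additionally contains elements of type 5+1, 4+1+1, 2+2+1+1 (69 of its 120 elements, about 58% of primes); S_6 (6T16) additionally contains elements of type 5+1, 4+2, 4+1+1, 3+2+1, 3+1+1+1, 2+2+1+1, 2+1+1+1+1 (544 of its 720 elements, about 76% of primes). None of the 37 primes tested shows any such pattern (for each of these groups the chance of that is below 10^-4), which rules them out. Hence G = C_6 (6T1), of order 6.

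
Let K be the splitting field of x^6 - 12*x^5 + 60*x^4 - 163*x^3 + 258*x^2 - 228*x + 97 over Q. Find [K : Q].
The degree of the splitting field over Q equals the order of the Galois group, so first determine the group. The polynomial f is an irreducible sextic over Q, so G = Gal(f/Q) is one of the 16 transitive subgroups 6T1, ..., 6T16 of S_6. The discriminant of f is -1162261467, which is not a perfect square, so G is not contained in A_6. The transitive groups of degree 6 not contained in A_6 are: C_6 (6T1, order 6), S_3 (6T2, order 6), D_6 (6T3, order 12), C_3 x S_3 (6T5, order 18), A_4 x C_2 (6T6, order 24), S_4 (6T8, order 24), S_3 x S_3 (6T9, order 36), S_4 x C_2 (6T11, order 48), (S_3 x S_3) : C_2 (6T13, order 72), PGL(2,5) (6T14, order 120), S_6 (6T16, order 720). By Dedekind's theorem, for a prime p not dividing disc(f) the degrees of the irreducible factors of f mod p form the cycle type of an element of G. Factoring f modulo the 33 such primes p <= 139 (skipping 3, which divides the discriminant), each new pattern first appears at: mod 2: f = (x^6 + x^3 + 1), pattern 6; mod 7: f = (x + 1)(x + 3)(x + 4)(x^3 + x^2 + 5x + 4), pattern 3+1+1+1; mod 17: f = (x^2 + 2x + 7)(x^2 + 9x + 10)(x^2 + 11x + 6), pattern 2+2+2; mod 19: f = (x^3 + 13x^2 + 12x + 6)(x^3 + 13x^2 + 12x + 13), pattern 3+3; mod 73: f = (x + 25)(x + 33)(x + 47)(x + 48)(x + 59)(x + 68), pattern 1+1+1+1+1+1. No other pattern occurs in this range, so the set of observed cycle types is {6, 3+1+1+1, 2+2+2, 3+3, 1+1+1+1+1+1}. The candidates containing elements of all these cycle types are C_3 x S_3 (6T5) of order 18, S_3 x S_3 (6T9) of order 36, (S_3 x S_3) : C_2 (6T13) of order 72, S_6 (6T16) of order 720; the others are excluded. The observed types are precisely the cycle types that occur in C_3 x S_3 (6T5). Each of the other remaining candidates has further cycle types, and by the Chebotarev density theorem the matching factorization patterns would occur for a proportion of primes equal to their share of the group: S_3 x S_3 (6T9) additionally contains elements of type 2+2+1+1 (9 of its 36 elements, about 25% of primes); (S_3 x S_3) : C_2 (6T13) additionally contains elements of type 4+2, 3+2+1, 2+2+1+1, 2+1+1+1+1 (45 of its 72 elements, about 62% of primes); S_6 (6T16) additionally contains elements of type 5+1, 4+2, 4+1+1, 3+2+1, 2+2+1+1, 2+1+1+1+1 (504 of its 720 elements, about 70% of primes). None of the 33 primes tested shows any such pattern (for each of these groups the chance of that is below 10^-4), which rules them out. Hence G = C_3 x S_3 (6T5), of order 18. The Galois group C_3 x S_3 (6T5) has order 18, so the splitting field has degree 18 over Q.

18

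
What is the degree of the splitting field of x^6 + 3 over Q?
6

The degree of the splitting field over Q equals the order of the Galois group, so first determine the group. The polynomial f is an irreducible sextic over Q, so G = Gal(f/Q) is one of the 16 transitive subgroups 6T1, ..., 6T16 of S_6. The discriminant of f is -11337408, which is not a perfect square, so G is not contained in A_6. The transitive groups of degree 6 not contained in A_6 are: C_6 (6T1, order 6), S_3 (6T2, order 6), D_6 (6T3, order 12), C_3 x S_3 (6T5, order 18), A_4 x C_2 (6T6, order 24), S_4 (6T8, order 24), S_3 x S_3 (6T9, order 36), S_4 x C_2 (6T11, order 48), (S_3 x S_3) : C_2 (6T13, order 72), PGL(2,5) (6T14, order 120), S_6 (6T16, order 720). By Dedekind's theorem, for a prime p not dividing disc(f) the degrees of the irreducible factors of f mod p form the cycle type of an element of G. Factoring f modulo the 23 such primes p <= 97 (skipping 2, 3, which divide the discriminant), each new pattern first appears at: mod 5: f = (x^2 + 2)(x^2 + x + 2)(x^2 + 4x + 2), pattern 2+2+2; mod 7: f = (x^3 + 2)(x^3 + 5), pattern 3+3; mod 61: f = (x + 3)(x + 19)(x + 22)(x + 39)(x + 42)(x + 58), pattern 1+1+1+1+1+1. No other pattern occurs in this range, so the set of observed cycle types is {2+2+2, 3+3, 1+1+1+1+1+1}. The candidates containing elements of all these cycle types are C_6 (6T1) of order 6, S_3 (6T2) of order 6, D_6 (6T3) of order 12, C_3 x S_3 (6T5) of order 18, A_4 x C_2 (6T6) of order 24, S_4 (6T8) of order 24, S_3 x S_3 (6T9) of order 36, S_4 x C_2 (6T11) of order 48, (S_3 x S_3) : C_2 (6T13) of order 72, PGL(2,5) (6T14) of order 120, S_6 (6T16) of order 720; the others are excluded. The observed types are precisely the cycle types that occur in S_3 (6T2). Each of the other remaining candidates has further cycle types, and by the Chebotarev density theorem the matching factorization patterns would occur for a proportion of primes equal to their share of the group: C_6 (6T1) additionally contains elements of type 6 (2 of its 6 elements, about 33% of primes); D_6 (6T3) additionally contains elements of type 6, 2+2+1+1 (5 of its 12 elements, about 42% of primes); C_3 x S_3 (6T5) additionally contains elements of type 6, 3+1+1+1 (10 of its 18 elements, about 56% of primes); A_4 x C_2 (6T6) additionally contains elements of type 6, 2+2+1+1, 2+1+1+1+1 (14 of its 24 elements, about 58% of primes); S_4 (6T8) additionally contains elements of type 4+1+1, 2+2+1+1 (9 of its 24 elements, about 38% of primes); S_3 x S_3 (6T9) additionally contains elements of type 6, 3+1+1+1, 2+2+1+1 (25 of its 36 elements, about 69% of primes); S_4 x C_2 (6T11) additionally contains elements of type 6, 4+2, 4+1+1, 2+2+1+1, 2+1+1+1+1 (32 of its 48 elements, about 67% of primes); (S_3 x S_3) : C_2 (6T13) additionally contains elements of type 6, 4+2, 3+2+1, 3+1+1+1, 2+2+1+1, 2+1+1+1+1 (61 of its 72 elements, about 85% of primes); PGL(2,5) (6T14) additionally contains elements of type 6, 5+1, 4+1+1, 2+2+1+1 (89 of its 120 elements, about 74% of primes); S_6 (6T16) additionally contains elements of type 6, 5+1, 4+2, 4+1+1, 3+2+1, 3+1+1+1, 2+2+1+1, 2+1+1+1+1 (664 of its 720 elements, about 92% of primes). None of the 23 primes tested shows any such pattern (for each of these groups the chance of that is below 10^-4), which rules them out. Hence G = S_3 (6T2), of order 6. The Galois group S_3 (6T2) has order 6, so the splitting field has degree 6 over Q.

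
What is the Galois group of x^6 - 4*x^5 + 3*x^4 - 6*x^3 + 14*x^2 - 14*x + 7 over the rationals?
A_4, A_4 acting on 6 points

The polynomial f is an irreducible sextic over Q, so G = Gal(f/Q) is one of the 16 transitive subgroups 6T1, ..., 6T16 of S_6. The discriminant of f is 5489031744 = 74088^2, a perfect square, so G is contained in A_6. The transitive groups of degree 6 contained in A_6 are: A_4 (6T4, order 12), S_4 (6T7, order 24), (C_3 x C_3) : C_4 (6T10, order 36), PSL(2,5) (6T12, order 60), A_6 (6T15, order 360). By Dedekind's theorem, for a prime p not dividing disc(f) the degrees of the irreducible factors of f mod p form the cycle type of an element of G. Factoring f modulo the 33 such primes p <= 151 (skipping 2, 3, 7, which divide the discriminant), each new pattern first appears at: mod 5: f = (x^3 + 2x^2 + x + 3)(x^3 + 4x^2 + 4x + 4), pattern 3+3; mod 13: f = (x + 8)(x + 9)(x^2 + 8x + 8)(x^2 + 10x + 5), pattern 2+2+1+1. No other pattern occurs in this range, so the set of observed cycle types is {3+3, 2+2+1+1}. The candidates containing elements of all these cycle types are A_4 (6T4) of order 12, S_4 (6T7) of order 24, (C_3 x C_3) : C_4 (6T10) of order 36, PSL(2,5) (6T12) of order 60, A_6 (6T15) of order 360; the others are excluded. The observed types are precisely the cycle types that occur in A_4 (6T4) (apart from the identity). Each of the other remaining candidates has further cycle types, and by the Chebotarev density theorem the matching factorization patterns would occur for a proportion of primes equal to their share of the group: S_4 (6T7) additionally contains elements of type 4+2 (6 of its 24 elements, about 25% of primes); (C_3 x C_3) : C_4 (6T10) additionally contains elements of type 4+2, 3+1+1+1 (22 of its 36 elements, about 61% of primes); PSL(2,5) (6T12) additionally contains elements of type 5+1 (24 of its 60 elements, about 40% of primes); A_6 (6T15) additionally contains elements of type 5+1, 4+2, 3+1+1+1 (274 of its 360 elements, about 76% of primes). None of the 33 primes tested shows any such pattern (for each of these groups the chance of that is below 10^-4), which rules them out. Hence G = A_4 (6T4), of order 12.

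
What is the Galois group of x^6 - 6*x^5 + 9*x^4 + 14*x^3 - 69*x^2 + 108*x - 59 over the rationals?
6T9: S_3 x S_3

The polynomial f is an irreducible sextic over Q, so G = Gal(f/Q) is one of the 16 transitive subgroups 6T1, ..., 6T16 of S_6. The discriminant of f is 297538935552, which is not a perfect square, so G is not contained in A_6. The transitive groups of degree 6 not contained in A_6 are: C_6 (6T1, order 6), S_3 (6T2, order 6), D_6 (6T3, order 12), C_3 x S_3 (6T5, order 18), A_4 x C_2 (6T6, order 24), S_4 (6T8, order 24), S_3 x S_3 (6T9, order 36), S_4 x C_2 (6T11, order 48), (S_3 x S_3) : C_2 (6T13, order 72), PGL(2,5) (6T14, order 120), S_6 (6T16, order 720). By Dedekind's theorem, for a prime p not dividing disc(f) the degrees of the irreducible factors of f mod p form the cycle type of an element of G. Factoring f modulo the 23 such primes p <= 97 (skipping 2, 3, which divide the discriminant), each new pattern first appears at: mod 5: f = (x^6 + 4x^5 + 4x^4 + 4x^3 + x^2 + 3x + 1), pattern 6; mod 11: f = (x + 5)(x + 8)(x^2 + 4)(x^2 + 3x + 3), pattern 2+2+1+1; mod 13: f = (x + 1)(x + 3)(x + 6)(x^3 + 10x^2 + 12x + 9), pattern 3+1+1+1; mod 31: f = (x^2 + 2x + 3)(x^2 + 6x + 29)(x^2 + 17x + 15), pattern 2+2+2; mod 97: f = (x^3 + 94x^2 + 30x + 44)(x^3 + 94x^2 + 67x + 67), pattern 3+3. No other pattern occurs in this range, so the set of observed cycle types is {6, 2+2+1+1, 3+1+1+1, 2+2+2, 3+3}. The candidates containing elements of all these cycle types are S_3 x S_3 (6T9) of order 36, (S_3 x S_3) : C_2 (6T13) of order 72, S_6 (6T16) of order 720; the others are excluded. The observed types are precisely the cycle types that occur in S_3 x S_3 (6T9) (apart from the identity). Each of the other remaining candidates has further cycle types, and by the Chebotarev density theorem the matching factorization patterns would occur for a proportion of primes equal to their share of the group: (S_3 x S_3) : C_2 (6T13) additionally contains elements of type 4+2, 3+2+1, 2+1+1+1+1 (36 of its 72 elements, about 50% of primes); S_6 (6T16) additionally contains elements of type 5+1, 4+2, 4+1+1, 3+2+1, 2+1+1+1+1 (459 of its 720 elements, about 64% of primes). None of the 23 primes tested shows any such pattern (for each of these groups the chance of that is below 10^-4), which rules them out. Hence G = S_3 x S_3 (6T9), of order 36.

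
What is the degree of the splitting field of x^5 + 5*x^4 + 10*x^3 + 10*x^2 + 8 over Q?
The degree of the splitting field over Q equals the order of the Galois group, so first determine the group. The polynomial f is an irreducible quintic over Q, so G = Gal(f/Q) is a transitive subgroup of S_5: one of C_5 (5T1, order 5), D_5 (5T2, order 10), F_20 (5T3, order 20), A_5 (5T4, order 60) or S_5 (5T5, order 120). The discriminant of f is 64000000 = 8000^2, a perfect square, so G is contained in A_5. The transitive groups of degree 5 contained in A_5 are: C_5 (5T1, order 5), D_5 (5T2, order 10), A_5 (5T4, order 60). By Dedekind's theorem, for a prime p not dividing disc(f) the degrees of the irreducible factors of f mod p form the cycle type of an element of G. Factoring f modulo the 23 such primes p <= 97 (skipping 2, 5, which divide the discriminant), each new pattern first appears at: mod 3: f = (x + 1)(x^2 + 1)(x^2 + x + 2), pattern 2+2+1; mod 7: f = (x^5 + 5x^4 + 3x^3 + 3x^2 + 1), pattern 5. No other pattern occurs in this range, so the set of observed cycle types is {2+2+1, 5}. The candidates containing elements of all these cycle types are D_5 (5T2) of order 10, A_5 (5T4) of order 60; the others are excluded. The observed types are precisely the cycle types that occur in D_5 (5T2) (apart from the identity). Each of the other remaining candidates has further cycle types, and by the Chebotarev density theorem the matching factorization patterns would occur for a proportion of primes equal to their share of the group: A_5 (5T4) additionally contains elements of type 3+1+1 (20 of its 60 elements, about 33% of primes). None of the 23 primes tested shows any such pattern (for each of these groups the chance of that is below 10^-4), which rules them out. Hence G = D_5 (5T2), of order 10. The Galois group D_5 (5T2) has order 10, so the splitting field has degree 10 over Q.

10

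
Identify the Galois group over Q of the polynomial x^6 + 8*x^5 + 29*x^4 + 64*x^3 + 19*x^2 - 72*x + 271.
(C_3 x C_3) : C_4

The polynomial f is an irreducible sextic over Q, so G = Gal(f/Q) is one of the 16 transitive subgroups 6T1, ..., 6T16 of S_6. The discriminant of f is 564385546240000 = 23756800^2, a perfect square, so G is contained in A_6. The transitive groups of degree 6 contained in A_6 are: A_4 (6T4, order 12), S_4 (6T7, order 24), (C_3 x C_3) : C_4 (6T10, order 36), PSL(2,5) (6T12, order 60), A_6 (6T15, order 360). By Dedekind's theorem, for a prime p not dividing disc(f) the degrees of the irreducible factors of f mod p form the cycle type of an element of G. Factoring f modulo the 19 such primes p <= 79 (skipping 2, 5, 29, which divide the discriminant), each new pattern first appears at: mod 3: f = (x^2 + 2x + 2)(x^4 + x + 2), pattern 4+2; mod 11: f = (x^3 + 7x + 1)(x^3 + 8x^2 + 7), pattern 3+3; mod 19: f = (x + 4)(x + 6)(x^2 + 7x + 2)(x^2 + 10x + 10), pattern 2+2+1+1; mod 61: f = (x + 10)(x + 24)(x + 57)(x^3 + 39x^2 + 36x + 36), pattern 3+1+1+1. No other pattern occurs in this range, so the set of observed cycle types is {4+2, 3+3, 2+2+1+1, 3+1+1+1}. The candidates containing elements of all these cycle types are (C_3 x C_3) : C_4 (6T10) of order 36, A_6 (6T15) of order 360; the others are excluded. The observed types are precisely the cycle types that occur in (C_3 x C_3) : C_4 (6T10) (apart from the identity). Each of the other remaining candidates has further cycle types, and by the Chebotarev density theorem the matching factorization patterns would occur for a proportion of primes equal to their share of the group: A_6 (6T15) additionally contains elements of type 5+1 (144 of its 360 elements, about 40% of primes). None of the 19 primes tested shows any such pattern (for each of these groups the chance of that is below 10^-4), which rules them out. Hence G = (C_3 x C_3) : C_4 (6T10), of order 36.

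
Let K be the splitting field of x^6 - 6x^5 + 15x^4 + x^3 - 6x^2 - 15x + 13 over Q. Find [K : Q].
The degree of the splitting field over Q equals the order of the Galois group, so first determine the group. The polynomial f is an irreducible sextic over Q, so G = Gal(f/Q) is one of the 16 transitive subgroups 6T1, ..., 6T16 of S_6. The discriminant of f is -2573642648187, which is not a perfect square, so G is not contained in A_6. The transitive groups of degree 6 not contained in A_6 are: C_6 (6T1, order 6), S_3 (6T2, order 6), D_6 (6T3, order 12), C_3 x S_3 (6T5, order 18), A_4 x C_2 (6T6, order 24), S_4 (6T8, order 24), S_3 x S_3 (6T9, order 36), S_4 x C_2 (6T11, order 48), (S_3 x S_3) : C_2 (6T13, order 72), PGL(2,5) (6T14, order 120), S_6 (6T16, order 720). By Dedekind's theorem, for a prime p not dividing disc(f) the degrees of the irreducible factors of f mod p form the cycle type of an element of G. Factoring f modulo the 26 such primes p <= 127 (skipping 3, 13, 17, 41, 43, which divide the discriminant), each new pattern first appears at: mod 2: f = (x^6 + x^4 + x^3 + x + 1), pattern 6; mod 7: f = (x + 4)(x^2 + 4x + 5)(x^3 + x + 1), pattern 3+2+1; mod 11: f = (x^2 + 1)(x^4 + 5x^3 + 3x^2 + 7x + 2), pattern 4+2; mod 31: f = (x + 3)(x + 22)(x^2 + 15x + 30)(x^2 + 16x + 20), pattern 2+2+1+1; mod 61: f = (x + 6)(x + 31)(x + 48)(x + 58)(x^2 + 34x + 34), pattern 2+1+1+1+1; mod 97: f = (x + 6)(x + 61)(x + 72)(x^3 + 49x^2 + 42x + 39), pattern 3+1+1+1; mod 113: f = (x^2 + 6x + 63)(x^2 + 36x + 40)(x^2 + 65x + 17), pattern 2+2+2; mod 127: f = (x^3 + 46x^2 + 75x + 23)(x^3 + 75x^2 + 46x + 111), pattern 3+3. No other pattern occurs in this range, so the set of observed cycle types is {6, 3+2+1, 4+2, 2+2+1+1, 2+1+1+1+1, 3+1+1+1, 2+2+2, 3+3}. The candidates containing elements of all these cycle types are (S_3 x S_3) : C_2 (6T13) of order 72, S_6 (6T16) of order 720; the others are excluded. The observed types are precisely the cycle types that occur in (S_3 x S_3) : C_2 (6T13) (apart from the identity). Each of the other remaining candidates has further cycle types, and by the Chebotarev density theorem the matching factorization patterns would occur for a proportion of primes equal to their share of the group: S_6 (6T16) additionally contains elements of type 5+1, 4+1+1 (234 of its 720 elements, about 32% of primes). None of the 26 primes tested shows any such pattern (for each of these groups the chance of that is below 10^-4), which rules them out. Hence G = (S_3 x S_3) : C_2 (6T13), of order 72. The Galois group (S_3 x S_3) : C_2 (6T13) has order 72, so the splitting field has degree 72 over Q.

72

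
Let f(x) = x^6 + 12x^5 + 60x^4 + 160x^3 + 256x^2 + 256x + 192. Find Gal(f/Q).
The polynomial f is an irreducible sextic over Q, so G = Gal(f/Q) is one of the 16 transitive subgroups 6T1, ..., 6T16 of S_6. The discriminant of f is -66039417143296, which is not a perfect square, so G is not contained in A_6. The transitive groups of degree 6 not contained in A_6 are: C_6 (6T1, order 6), S_3 (6T2, order 6), D_6 (6T3, order 12), C_3 x S_3 (6T5, order 18), A_4 x C_2 (6T6, order 24), S_4 (6T8, order 24), S_3 x S_3 (6T9, order 36), S_4 x C_2 (6T11, order 48), (S_3 x S_3) : C_2 (6T13, order 72), PGL(2,5) (6T14, order 120), S_6 (6T16, order 720). By Dedekind's theorem, for a prime p not dividing disc(f) the degrees of the irreducible factors of f mod p form the cycle type of an element of G. Factoring f modulo the 17 such primes p <= 67 (skipping 2, 31, which divide the discriminant), each new pattern first appears at: mod 3: f = (x)(x + 1)(x^4 + 2x^3 + x^2 + 1), pattern 4+1+1; mod 5: f = (x^3 + x + 1)(x^3 + 2x^2 + 4x + 2), pattern 3+3; mod 7: f = (x^6 + 5x^5 + 4x^4 + 6x^3 + 4x^2 + 4x + 3), pattern 6; mod 11: f = (x^2 + 2x + 6)(x^2 + 4x + 7)(x^2 + 6x + 3), pattern 2+2+2; mod 13: f = (x^2 + 4x + 2)(x^4 + 8x^3 + x + 5), pattern 4+2; mod 37: f = (x + 12)(x + 29)(x^2 + 22x + 30)(x^2 + 23x + 32), pattern 2+2+1+1; mod 47: f = (x + 12)(x + 20)(x + 31)(x + 39)(x^2 + 4x + 5), pattern 2+1+1+1+1. No other pattern occurs in this range, so the set of observed cycle types is {4+1+1, 3+3, 6, 2+2+2, 4+2, 2+2+1+1, 2+1+1+1+1}. The candidates containing elements of all these cycle types are S_4 x C_2 (6T11) of order 48, S_6 (6T16) of order 720; the others are excluded. The observed types are precisely the cycle types that occur in S_4 x C_2 (6T11) (apart from the identity). Each of the other remaining candidates has further cycle types, and by the Chebotarev density theorem the matching factorization patterns would occur for a proportion of primes equal to their share of the group: S_6 (6T16) additionally contains elements of type 5+1, 3+2+1, 3+1+1+1 (304 of its 720 elements, about 42% of primes). None of the 17 primes tested shows any such pattern (for each of these groups the chance of that is below 10^-4), which rules them out. Hence G = S_4 x C_2 (6T11), of order 48.

S_4 x C_2 (order 48)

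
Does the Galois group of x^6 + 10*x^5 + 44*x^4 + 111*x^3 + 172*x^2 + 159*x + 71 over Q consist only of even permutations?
The polynomial is irreducible of degree 6 over Q. Its discriminant is -1075648, which is not a perfect square. A Galois group lies in the alternating group exactly when the discriminant is a square in Q, so the Galois group (C_6) is not contained in A_6.

No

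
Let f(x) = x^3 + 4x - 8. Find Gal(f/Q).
The polynomial is an irreducible cubic over Q and its discriminant is -1984, which is not a perfect square. For an irreducible cubic, a non-square discriminant gives Galois group S_3.

S_3, the symmetric group on 3 letters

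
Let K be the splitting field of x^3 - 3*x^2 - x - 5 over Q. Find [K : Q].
6

The degree of the splitting field over Q equals the order of the Galois group, so first determine the group. The polynomial is an irreducible cubic over Q and its discriminant is -1472, which is not a perfect square. For an irreducible cubic, a non-square discriminant gives Galois group S_3. The Galois group S_3 (3T2) has order 6, so the splitting field has degree 6 over Q.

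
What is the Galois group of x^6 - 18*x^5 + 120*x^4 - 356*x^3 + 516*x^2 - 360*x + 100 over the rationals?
The polynomial f is an irreducible sextic over Q, so G = Gal(f/Q) is one of the 16 transitive subgroups 6T1, ..., 6T16 of S_6. The discriminant of f is -860859187200, which is not a perfect square, so G is not contained in A_6. The transitive groups of degree 6 not contained in A_6 are: C_6 (6T1, order 6), S_3 (6T2, order 6), D_6 (6T3, order 12), C_3 x S_3 (6T5, order 18), A_4 x C_2 (6T6, order 24), S_4 (6T8, order 24), S_3 x S_3 (6T9, order 36), S_4 x C_2 (6T11, order 48), (S_3 x S_3) : C_2 (6T13, order 72), PGL(2,5) (6T14, order 120), S_6 (6T16, order 720). By Dedekind's theorem, for a prime p not dividing disc(f) the degrees of the irreducible factors of f mod p form the cycle type of an element of G. Factoring f modulo the 23 such primes p <= 103 (skipping 2, 3, 5, 31, which divide the discriminant), each new pattern first appears at: mod 7: f = (x^3 + 4)(x^3 + 3x^2 + x + 4), pattern 3+3; mod 11: f = (x^2 + 1)(x^2 + 7x + 2)(x^2 + 8x + 6), pattern 2+2+2; mod 43: f = (x + 4)(x + 15)(x + 22)(x + 36)(x + 38)(x + 39), pattern 1+1+1+1+1+1. No other pattern occurs in this range, so the set of observed cycle types is {3+3, 2+2+2, 1+1+1+1+1+1}. The candidates containing elements of all these cycle types are C_6 (6T1) of order 6, S_3 (6T2) of order 6, D_6 (6T3) of order 12, C_3 x S_3 (6T5) of order 18, A_4 x C_2 (6T6) of order 24, S_4 (6T8) of order 24, S_3 x S_3 (6T9) of order 36, S_4 x C_2 (6T11) of order 48, (S_3 x S_3) : C_2 (6T13) of order 72, PGL(2,5) (6T14) of order 120, S_6 (6T16) of order 720; the others are excluded. The observed types are precisely the cycle types that occur in S_3 (6T2). Each of the other remaining candidates has further cycle types, and by the Chebotarev density theorem the matching factorization patterns would occur for a proportion of primes equal to their share of the group: C_6 (6T1) additionally contains elements of type 6 (2 of its 6 elements, about 33% of primes); D_6 (6T3) additionally contains elements of type 6, 2+2+1+1 (5 of its 12 elements, about 42% of primes); C_3 x S_3 (6T5) additionally contains elements of type 6, 3+1+1+1 (10 of its 18 elements, about 56% of primes); A_4 x C_2 (6T6) additionally contains elements of type 6, 2+2+1+1, 2+1+1+1+1 (14 of its 24 elements, about 58% of primes); S_4 (6T8) additionally contains elements of type 4+1+1, 2+2+1+1 (9 of its 24 elements, about 38% of primes); S_3 x S_3 (6T9) additionally contains elements of type 6, 3+1+1+1, 2+2+1+1 (25 of its 36 elements, about 69% of primes); S_4 x C_2 (6T11) additionally contains elements of type 6, 4+2, 4+1+1, 2+2+1+1, 2+1+1+1+1 (32 of its 48 elements, about 67% of primes); (S_3 x S_3) : C_2 (6T13) additionally contains elements of type 6, 4+2, 3+2+1, 3+1+1+1, 2+2+1+1, 2+1+1+1+1 (61 of its 72 elements, about 85% of primes); PGL(2,5) (6T14) additionally contains elements of type 6, 5+1, 4+1+1, 2+2+1+1 (89 of its 120 elements, about 74% of primes); S_6 (6T16) additionally contains elements of type 6, 5+1, 4+2, 4+1+1, 3+2+1, 3+1+1+1, 2+2+1+1, 2+1+1+1+1 (664 of its 720 elements, about 92% of primes). None of the 23 primes tested shows any such pattern (for each of these groups the chance of that is below 10^-4), which rules them out. Hence G = S_3 (6T2), of order 6.

S_3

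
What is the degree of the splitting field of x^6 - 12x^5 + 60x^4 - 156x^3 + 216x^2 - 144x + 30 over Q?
The degree of the splitting field over Q equals the order of the Galois group, so first determine the group. The polynomial f is an irreducible sextic over Q, so G = Gal(f/Q) is one of the 16 transitive subgroups 6T1, ..., 6T16 of S_6. The discriminant of f is 40310784, which is not a perfect square, so G is not contained in A_6. The transitive groups of degree 6 not contained in A_6 are: C_6 (6T1, order 6), S_3 (6T2, order 6), D_6 (6T3, order 12), C_3 x S_3 (6T5, order 18), A_4 x C_2 (6T6, order 24), S_4 (6T8, order 24), S_3 x S_3 (6T9, order 36), S_4 x C_2 (6T11, order 48), (S_3 x S_3) : C_2 (6T13, order 72), PGL(2,5) (6T14, order 120), S_6 (6T16, order 720). By Dedekind's theorem, for a prime p not dividing disc(f) the degrees of the irreducible factors of f mod p form the cycle type of an element of G. Factoring f modulo the 14 such primes p <= 53 (skipping 2, 3, which divide the discriminant), each new pattern first appears at: mod 5: f = (x)(x + 4)(x^2 + 2)(x^2 + 4x + 2), pattern 2+2+1+1; mod 7: f = (x^6 + 2x^5 + 4x^4 + 5x^3 + 6x^2 + 3x + 2), pattern 6; mod 19: f = (x + 2)(x + 4)(x + 7)(x^3 + 13x^2 + 12x + 8), pattern 3+1+1+1; mod 31: f = (x^2 + 6x + 11)(x^2 + 15x + 21)(x^2 + 29x + 11), pattern 2+2+2; mod 43: f = (x^3 + 37x^2 + 12x + 1)(x^3 + 37x^2 + 12x + 30), pattern 3+3. No other pattern occurs in this range, so the set of observed cycle types is {2+2+1+1, 6, 3+1+1+1, 2+2+2, 3+3}. The candidates containing elements of all these cycle types are S_3 x S_3 (6T9) of order 36, (S_3 x S_3) : C_2 (6T13) of order 72, S_6 (6T16) of order 720; the others are excluded. The observed types are precisely the cycle types that occur in S_3 x S_3 (6T9) (apart from the identity). Each of the other remaining candidates has further cycle types, and by the Chebotarev density theorem the matching factorization patterns would occur for a proportion of primes equal to their share of the group: (S_3 x S_3) : C_2 (6T13) additionally contains elements of type 4+2, 3+2+1, 2+1+1+1+1 (36 of its 72 elements, about 50% of primes); S_6 (6T16) additionally contains elements of type 5+1, 4+2, 4+1+1, 3+2+1, 2+1+1+1+1 (459 of its 720 elements, about 64% of primes). None of the 14 primes tested shows any such pattern (for each of these groups the chance of that is below 10^-4), which rules them out. Hence G = S_3 x S_3 (6T9), of order 36. The Galois group S_3 x S_3 (6T9) has order 36, so the splitting field has degree 36 over Q.

36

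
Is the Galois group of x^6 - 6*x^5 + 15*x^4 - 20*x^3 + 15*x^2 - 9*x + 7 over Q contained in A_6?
No

The polynomial is irreducible of degree 6 over Q. Its discriminant is -9059283, which is not a perfect square. A Galois group lies in the alternating group exactly when the discriminant is a square in Q, so the Galois group ((S_3 x S_3) : C_2) is not contained in A_6.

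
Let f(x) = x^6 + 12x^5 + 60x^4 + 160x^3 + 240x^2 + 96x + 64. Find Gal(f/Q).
The polynomial f is an irreducible sextic over Q, so G = Gal(f/Q) is one of the 16 transitive subgroups 6T1, ..., 6T16 of S_6. The discriminant of f is -9727331052552192, which is not a perfect square, so G is not contained in A_6. The transitive groups of degree 6 not contained in A_6 are: C_6 (6T1, order 6), S_3 (6T2, order 6), D_6 (6T3, order 12), C_3 x S_3 (6T5, order 18), A_4 x C_2 (6T6, order 24), S_4 (6T8, order 24), S_3 x S_3 (6T9, order 36), S_4 x C_2 (6T11, order 48), (S_3 x S_3) : C_2 (6T13, order 72), PGL(2,5) (6T14, order 120), S_6 (6T16, order 720). By Dedekind's theorem, for a prime p not dividing disc(f) the degrees of the irreducible factors of f mod p form the cycle type of an element of G. Factoring f modulo the 27 such primes p <= 127 (skipping 2, 3, 17, 43, which divide the discriminant), each new pattern first appears at: mod 5: f = (x^6 + 2x^5 + x + 4), pattern 6; mod 7: f = (x + 4)(x^2 + 5x + 2)(x^3 + 3x^2 + 4x + 1), pattern 3+2+1; mod 11: f = (x^2 + 4)(x^4 + x^3 + x^2 + 2x + 5), pattern 4+2; mod 13: f = (x + 5)(x + 8)(x^2 + 2x + 12)(x^2 + 10x + 1), pattern 2+2+1+1; mod 61: f = (x + 21)(x + 43)(x + 55)(x + 59)(x^2 + 17x + 47), pattern 2+1+1+1+1; mod 97: f = (x + 1)(x + 75)(x + 79)(x^3 + 51x^2 + 44x + 8), pattern 3+1+1+1; mod 113: f = (x^2 + 27x + 18)(x^2 + 102x + 36)(x^2 + 109x + 28), pattern 2+2+2; mod 127: f = (x^3 + 55x^2 + 26x + 8)(x^3 + 84x^2 + 113x + 8), pattern 3+3. No other pattern occurs in this range, so the set of observed cycle types is {6, 3+2+1, 4+2, 2+2+1+1, 2+1+1+1+1, 3+1+1+1, 2+2+2, 3+3}. The candidates containing elements of all these cycle types are (S_3 x S_3) : C_2 (6T13) of order 72, S_6 (6T16) of order 720; the others are excluded. The observed types are precisely the cycle types that occur in (S_3 x S_3) : C_2 (6T13) (apart from the identity). Each of the other remaining candidates has further cycle types, and by the Chebotarev density theorem the matching factorization patterns would occur for a proportion of primes equal to their share of the group: S_6 (6T16) additionally contains elements of type 5+1, 4+1+1 (234 of its 720 elements, about 32% of primes). None of the 27 primes tested shows any such pattern (for each of these groups the chance of that is below 10^-4), which rules them out. Hence G = (S_3 x S_3) : C_2 (6T13), of order 72.

(S_3 x S_3) : C_2 (also written G72)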